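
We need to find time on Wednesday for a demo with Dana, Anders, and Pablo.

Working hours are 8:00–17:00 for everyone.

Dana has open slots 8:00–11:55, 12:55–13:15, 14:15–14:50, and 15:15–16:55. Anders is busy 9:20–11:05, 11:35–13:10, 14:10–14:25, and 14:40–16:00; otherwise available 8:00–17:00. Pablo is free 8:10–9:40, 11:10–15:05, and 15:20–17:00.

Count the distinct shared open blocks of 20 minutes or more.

3

Anders free within 08:00–17:00: 08:00–09:20, 11:05–11:35, 13:10–14:10, 14:25–14:40, 16:00–17:00.
Dana ∩ Anders: 08:00–09:20, 11:05–11:35, 13:10–13:15, 14:25–14:40, 16:00–16:55.
Dana ∩ Anders ∩ Pablo: 08:10–09:20, 11:10–11:35, 13:10–13:15, 14:25–14:40, 16:00–16:55.
Windows ≥ 20 min: 08:10–09:20, 11:10–11:35, 16:00–16:55.
That's 3 windows.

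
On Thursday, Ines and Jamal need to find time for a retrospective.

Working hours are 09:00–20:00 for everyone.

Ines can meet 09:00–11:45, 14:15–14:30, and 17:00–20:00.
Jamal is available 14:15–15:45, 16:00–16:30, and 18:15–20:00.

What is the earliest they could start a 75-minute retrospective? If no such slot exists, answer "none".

18:15

Ines ∩ Jamal: 14:15–14:30, 18:15–20:00.
Windows ≥ 75 min: 18:15–20:00.
Earliest such window starts at 18:15.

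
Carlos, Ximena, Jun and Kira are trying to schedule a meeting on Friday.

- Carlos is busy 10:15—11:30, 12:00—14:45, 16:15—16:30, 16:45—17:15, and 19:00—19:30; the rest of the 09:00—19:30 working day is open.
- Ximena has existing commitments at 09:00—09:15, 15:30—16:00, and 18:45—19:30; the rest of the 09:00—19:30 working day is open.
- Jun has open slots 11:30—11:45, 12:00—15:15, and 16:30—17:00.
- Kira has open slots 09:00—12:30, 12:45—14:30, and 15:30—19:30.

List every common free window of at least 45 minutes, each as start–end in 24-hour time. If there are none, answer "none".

none

Carlos free within 09:00–19:30: 09:00–10:15, 11:30–12:00, 14:45–16:15, 16:30–16:45, 17:15–19:00.
Ximena free within 09:00–19:30: 09:15–15:30, 16:00–18:45.
Carlos ∩ Ximena: 09:15–10:15, 11:30–12:00, 14:45–15:30, 16:00–16:15, 16:30–16:45, 17:15–18:45.
Carlos ∩ Ximena ∩ Jun: 11:30–11:45, 14:45–15:15, 16:30–16:45.
Carlos ∩ Ximena ∩ Jun ∩ Kira: 11:30–11:45, 16:30–16:45.
Windows ≥ 45 min: (none).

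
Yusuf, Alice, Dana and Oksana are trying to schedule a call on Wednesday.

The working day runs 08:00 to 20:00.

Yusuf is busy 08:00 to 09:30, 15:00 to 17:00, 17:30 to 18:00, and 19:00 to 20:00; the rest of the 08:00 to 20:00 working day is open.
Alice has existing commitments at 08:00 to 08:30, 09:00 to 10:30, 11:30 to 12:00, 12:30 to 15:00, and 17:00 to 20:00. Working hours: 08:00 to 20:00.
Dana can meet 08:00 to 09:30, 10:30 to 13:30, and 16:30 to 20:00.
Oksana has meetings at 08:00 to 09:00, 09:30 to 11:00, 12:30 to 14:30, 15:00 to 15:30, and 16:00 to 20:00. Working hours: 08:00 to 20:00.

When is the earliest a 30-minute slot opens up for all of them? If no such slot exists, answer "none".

Yusuf free within 08:00–20:00: 09:30–15:00, 17:00–17:30, 18:00–19:00.
Alice free within 08:00–20:00: 08:30–09:00, 10:30–11:30, 12:00–12:30, 15:00–17:00.
Oksana free within 08:00–20:00: 09:00–09:30, 11:00–12:30, 14:30–15:00, 15:30–16:00.
Yusuf ∩ Alice: 10:30–11:30, 12:00–12:30.
Yusuf ∩ Alice ∩ Dana: 10:30–11:30, 12:00–12:30.
Yusuf ∩ Alice ∩ Dana ∩ Oksana: 11:00–11:30, 12:00–12:30.
Windows ≥ 30 min: 11:00–11:30, 12:00–12:30.
Earliest such window starts at 11:00.

11:00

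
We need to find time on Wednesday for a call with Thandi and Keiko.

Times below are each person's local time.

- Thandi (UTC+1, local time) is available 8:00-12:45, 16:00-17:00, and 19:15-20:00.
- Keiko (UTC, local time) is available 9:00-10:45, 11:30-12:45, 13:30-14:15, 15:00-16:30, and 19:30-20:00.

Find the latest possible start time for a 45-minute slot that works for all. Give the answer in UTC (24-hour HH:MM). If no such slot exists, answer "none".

15:15

Thandi → UTC: 07:00–11:45, 15:00–16:00, 18:15–19:00.
Keiko → UTC: 09:00–10:45, 11:30–12:45, 13:30–14:15, 15:00–16:30, 19:30–20:00.
Thandi ∩ Keiko: 09:00–10:45, 11:30–11:45, 15:00–16:00.
Windows ≥ 45 min: 09:00–10:45, 15:00–16:00.
Latest start in the last window 15:00–16:00 is 16:00 − 45 min = 15:15.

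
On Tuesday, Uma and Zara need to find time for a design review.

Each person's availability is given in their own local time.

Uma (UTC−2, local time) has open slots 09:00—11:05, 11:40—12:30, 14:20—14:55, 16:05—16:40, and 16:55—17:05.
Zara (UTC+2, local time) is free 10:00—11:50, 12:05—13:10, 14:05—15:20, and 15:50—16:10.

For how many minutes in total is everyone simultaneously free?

90 minutes

Uma → UTC: 11:00–13:05, 13:40–14:30, 16:20–16:55, 18:05–18:40, 18:55–19:05.
Zara → UTC: 08:00–09:50, 10:05–11:10, 12:05–13:20, 13:50–14:10.
Uma ∩ Zara: 11:00–11:10, 12:05–13:05, 13:50–14:10.
Total common minutes: 10 + 60 + 20 = 90.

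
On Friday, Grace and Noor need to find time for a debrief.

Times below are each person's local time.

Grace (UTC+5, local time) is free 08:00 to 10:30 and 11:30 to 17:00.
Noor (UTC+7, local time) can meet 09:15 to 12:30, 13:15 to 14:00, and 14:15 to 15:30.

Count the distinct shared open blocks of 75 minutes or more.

2

Grace → UTC: 03:00–05:30, 06:30–12:00.
Noor → UTC: 02:15–05:30, 06:15–07:00, 07:15–08:30.
Grace ∩ Noor: 03:00–05:30, 06:30–07:00, 07:15–08:30.
Windows ≥ 75 min: 03:00–05:30, 07:15–08:30.
That's 2 windows.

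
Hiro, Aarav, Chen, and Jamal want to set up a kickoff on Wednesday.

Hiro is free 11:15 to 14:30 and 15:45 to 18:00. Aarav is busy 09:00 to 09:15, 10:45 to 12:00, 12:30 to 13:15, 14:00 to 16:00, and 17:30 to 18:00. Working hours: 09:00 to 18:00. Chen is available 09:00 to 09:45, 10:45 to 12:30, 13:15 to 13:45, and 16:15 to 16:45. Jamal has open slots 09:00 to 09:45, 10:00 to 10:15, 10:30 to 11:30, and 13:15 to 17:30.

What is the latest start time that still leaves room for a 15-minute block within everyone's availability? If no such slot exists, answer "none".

16:30

Aarav free within 09:00–18:00: 09:15–10:45, 12:00–12:30, 13:15–14:00, 16:00–17:30.
Hiro ∩ Aarav: 12:00–12:30, 13:15–14:00, 16:00–17:30.
Hiro ∩ Aarav ∩ Chen: 12:00–12:30, 13:15–13:45, 16:15–16:45.
Hiro ∩ Aarav ∩ Chen ∩ Jamal: 13:15–13:45, 16:15–16:45.
Windows ≥ 15 min: 13:15–13:45, 16:15–16:45.
Latest start in the last window 16:15–16:45 is 16:45 − 15 min = 16:30.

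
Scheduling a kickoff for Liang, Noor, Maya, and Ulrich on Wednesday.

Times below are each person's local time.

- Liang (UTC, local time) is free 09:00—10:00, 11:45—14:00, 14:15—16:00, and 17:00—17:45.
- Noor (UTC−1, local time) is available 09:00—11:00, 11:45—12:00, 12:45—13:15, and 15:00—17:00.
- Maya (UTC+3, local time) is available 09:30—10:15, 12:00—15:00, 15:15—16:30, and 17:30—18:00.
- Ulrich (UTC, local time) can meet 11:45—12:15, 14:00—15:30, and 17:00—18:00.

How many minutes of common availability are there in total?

15 minutes

Liang → UTC: 09:00–10:00, 11:45–14:00, 14:15–16:00, 17:00–17:45.
Noor → UTC: 10:00–12:00, 12:45–13:00, 13:45–14:15, 16:00–18:00.
Maya → UTC: 06:30–07:15, 09:00–12:00, 12:15–13:30, 14:30–15:00.
Ulrich → UTC: 11:45–12:15, 14:00–15:30, 17:00–18:00.
Liang ∩ Noor: 11:45–12:00, 12:45–13:00, 13:45–14:00, 17:00–17:45.
Liang ∩ Noor ∩ Maya: 11:45–12:00, 12:45–13:00.
Liang ∩ Noor ∩ Maya ∩ Ulrich: 11:45–12:00.
Total common minutes: 15.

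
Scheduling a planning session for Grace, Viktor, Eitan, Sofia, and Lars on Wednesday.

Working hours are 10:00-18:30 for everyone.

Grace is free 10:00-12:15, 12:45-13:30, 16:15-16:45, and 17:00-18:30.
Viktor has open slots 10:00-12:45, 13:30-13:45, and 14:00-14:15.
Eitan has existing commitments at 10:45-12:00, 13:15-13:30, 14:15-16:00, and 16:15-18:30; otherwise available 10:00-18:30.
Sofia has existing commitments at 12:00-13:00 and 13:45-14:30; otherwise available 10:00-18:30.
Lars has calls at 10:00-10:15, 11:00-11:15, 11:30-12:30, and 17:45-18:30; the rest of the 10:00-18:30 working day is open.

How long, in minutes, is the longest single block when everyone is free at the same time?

30 minutes

Eitan free within 10:00–18:30: 10:00–10:45, 12:00–13:15, 13:30–14:15, 16:00–16:15.
Sofia free within 10:00–18:30: 10:00–12:00, 13:00–13:45, 14:30–18:30.
Lars free within 10:00–18:30: 10:15–11:00, 11:15–11:30, 12:30–17:45.
Grace ∩ Viktor: 10:00–12:15.
Grace ∩ Viktor ∩ Eitan: 10:00–10:45, 12:00–12:15.
Grace ∩ Viktor ∩ Eitan ∩ Sofia: 10:00–10:45.
Grace ∩ Viktor ∩ Eitan ∩ Sofia ∩ Lars: 10:15–10:45.
Single common window of 30 minutes.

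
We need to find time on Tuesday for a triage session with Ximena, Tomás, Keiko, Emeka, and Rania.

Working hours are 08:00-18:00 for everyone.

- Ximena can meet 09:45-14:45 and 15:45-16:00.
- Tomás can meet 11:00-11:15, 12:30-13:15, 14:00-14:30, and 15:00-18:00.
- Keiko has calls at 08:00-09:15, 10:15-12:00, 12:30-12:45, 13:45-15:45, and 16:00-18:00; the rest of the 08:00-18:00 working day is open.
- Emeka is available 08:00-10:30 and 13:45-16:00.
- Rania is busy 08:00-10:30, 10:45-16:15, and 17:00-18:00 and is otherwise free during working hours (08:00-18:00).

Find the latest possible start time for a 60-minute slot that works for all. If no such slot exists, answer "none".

Keiko free within 08:00–18:00: 09:15–10:15, 12:00–12:30, 12:45–13:45, 15:45–16:00.
Rania free within 08:00–18:00: 10:30–10:45, 16:15–17:00.
Ximena ∩ Tomás: 11:00–11:15, 12:30–13:15, 14:00–14:30, 15:45–16:00.
Ximena ∩ Tomás ∩ Keiko: 12:45–13:15, 15:45–16:00.
Ximena ∩ Tomás ∩ Keiko ∩ Emeka: 15:45–16:00.
Ximena ∩ Tomás ∩ Keiko ∩ Emeka ∩ Rania: (none).
Windows ≥ 60 min: (none).

none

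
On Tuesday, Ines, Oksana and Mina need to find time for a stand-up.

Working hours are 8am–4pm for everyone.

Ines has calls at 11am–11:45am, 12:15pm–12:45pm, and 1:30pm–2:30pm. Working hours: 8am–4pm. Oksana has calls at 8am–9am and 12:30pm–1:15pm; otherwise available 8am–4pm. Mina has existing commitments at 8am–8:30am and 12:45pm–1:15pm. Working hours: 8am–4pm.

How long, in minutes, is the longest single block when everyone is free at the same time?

120 minutes

Ines free within 08:00–16:00: 08:00–11:00, 11:45–12:15, 12:45–13:30, 14:30–16:00.
Oksana free within 08:00–16:00: 09:00–12:30, 13:15–16:00.
Mina free within 08:00–16:00: 08:30–12:45, 13:15–16:00.
Ines ∩ Oksana: 09:00–11:00, 11:45–12:15, 13:15–13:30, 14:30–16:00.
Ines ∩ Oksana ∩ Mina: 09:00–11:00, 11:45–12:15, 13:15–13:30, 14:30–16:00.
Common window lengths: 120, 30, 15, 90 min; longest is 120.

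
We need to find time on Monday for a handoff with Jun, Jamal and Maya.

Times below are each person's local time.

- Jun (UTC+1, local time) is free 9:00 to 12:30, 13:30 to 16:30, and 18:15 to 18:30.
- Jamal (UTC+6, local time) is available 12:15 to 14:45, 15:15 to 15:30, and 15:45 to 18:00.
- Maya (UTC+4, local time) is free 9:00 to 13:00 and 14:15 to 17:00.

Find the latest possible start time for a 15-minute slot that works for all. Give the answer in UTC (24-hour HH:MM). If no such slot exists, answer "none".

11:15

Jun → UTC: 08:00–11:30, 12:30–15:30, 17:15–17:30.
Jamal → UTC: 06:15–08:45, 09:15–09:30, 09:45–12:00.
Maya → UTC: 05:00–09:00, 10:15–13:00.
Jun ∩ Jamal: 08:00–08:45, 09:15–09:30, 09:45–11:30.
Jun ∩ Jamal ∩ Maya: 08:00–08:45, 10:15–11:30.
Windows ≥ 15 min: 08:00–08:45, 10:15–11:30.
Latest start in the last window 10:15–11:30 is 11:30 − 15 min = 11:15.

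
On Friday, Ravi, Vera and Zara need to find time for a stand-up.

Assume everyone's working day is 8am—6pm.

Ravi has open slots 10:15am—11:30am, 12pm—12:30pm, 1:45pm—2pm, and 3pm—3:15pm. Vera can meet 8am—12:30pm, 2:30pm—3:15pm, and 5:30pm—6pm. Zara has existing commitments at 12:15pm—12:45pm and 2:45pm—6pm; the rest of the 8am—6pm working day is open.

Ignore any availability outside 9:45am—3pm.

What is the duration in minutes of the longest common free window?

75 minutes

Zara free within 08:00–18:00: 08:00–12:15, 12:45–14:45.
Ravi ∩ Vera: 10:15–11:30, 12:00–12:30, 15:00–15:15.
Ravi ∩ Vera ∩ Zara: 10:15–11:30, 12:00–12:15.
Restricted to 09:45–15:00: 10:15–11:30, 12:00–12:15.
Common window lengths: 75, 15 min; longest is 75.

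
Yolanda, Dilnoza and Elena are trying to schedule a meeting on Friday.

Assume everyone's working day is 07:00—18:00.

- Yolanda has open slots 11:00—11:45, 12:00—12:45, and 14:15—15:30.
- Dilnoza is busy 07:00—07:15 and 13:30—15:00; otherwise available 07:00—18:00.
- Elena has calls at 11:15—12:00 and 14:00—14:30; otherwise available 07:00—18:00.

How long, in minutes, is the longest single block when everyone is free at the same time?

Dilnoza free within 07:00–18:00: 07:15–13:30, 15:00–18:00.
Elena free within 07:00–18:00: 07:00–11:15, 12:00–14:00, 14:30–18:00.
Yolanda ∩ Dilnoza: 11:00–11:45, 12:00–12:45, 15:00–15:30.
Yolanda ∩ Dilnoza ∩ Elena: 11:00–11:15, 12:00–12:45, 15:00–15:30.
Common window lengths: 15, 45, 30 min; longest is 45.

45 minutes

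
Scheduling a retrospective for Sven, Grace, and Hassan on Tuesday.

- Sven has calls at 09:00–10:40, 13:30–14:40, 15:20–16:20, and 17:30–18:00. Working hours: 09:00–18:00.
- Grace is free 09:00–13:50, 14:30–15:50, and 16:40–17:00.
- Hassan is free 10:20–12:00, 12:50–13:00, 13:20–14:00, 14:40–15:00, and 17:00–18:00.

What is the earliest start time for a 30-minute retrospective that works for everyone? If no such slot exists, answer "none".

Sven free within 09:00–18:00: 10:40–13:30, 14:40–15:20, 16:20–17:30.
Sven ∩ Grace: 10:40–13:30, 14:40–15:20, 16:40–17:00.
Sven ∩ Grace ∩ Hassan: 10:40–12:00, 12:50–13:00, 13:20–13:30, 14:40–15:00.
Windows ≥ 30 min: 10:40–12:00.
Earliest such window starts at 10:40.

10:40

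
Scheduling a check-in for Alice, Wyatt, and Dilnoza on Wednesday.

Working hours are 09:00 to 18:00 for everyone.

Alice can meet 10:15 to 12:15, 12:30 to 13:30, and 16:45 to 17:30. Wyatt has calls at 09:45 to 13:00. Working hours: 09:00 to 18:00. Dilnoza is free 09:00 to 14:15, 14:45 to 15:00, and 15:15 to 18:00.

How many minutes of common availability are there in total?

Wyatt free within 09:00–18:00: 09:00–09:45, 13:00–18:00.
Alice ∩ Wyatt: 13:00–13:30, 16:45–17:30.
Alice ∩ Wyatt ∩ Dilnoza: 13:00–13:30, 16:45–17:30.
Total common minutes: 30 + 45 = 75.

75 minutes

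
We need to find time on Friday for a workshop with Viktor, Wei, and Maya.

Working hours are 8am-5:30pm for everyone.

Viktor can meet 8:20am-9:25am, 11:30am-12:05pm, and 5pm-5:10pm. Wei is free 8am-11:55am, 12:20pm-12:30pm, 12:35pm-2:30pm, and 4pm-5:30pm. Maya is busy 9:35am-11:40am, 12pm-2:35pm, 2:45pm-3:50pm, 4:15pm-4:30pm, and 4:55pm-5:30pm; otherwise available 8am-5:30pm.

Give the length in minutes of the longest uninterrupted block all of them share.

Maya free within 08:00–17:30: 08:00–09:35, 11:40–12:00, 14:35–14:45, 15:50–16:15, 16:30–16:55.
Viktor ∩ Wei: 08:20–09:25, 11:30–11:55, 17:00–17:10.
Viktor ∩ Wei ∩ Maya: 08:20–09:25, 11:40–11:55.
Common window lengths: 65, 15 min; longest is 65.

65 minutes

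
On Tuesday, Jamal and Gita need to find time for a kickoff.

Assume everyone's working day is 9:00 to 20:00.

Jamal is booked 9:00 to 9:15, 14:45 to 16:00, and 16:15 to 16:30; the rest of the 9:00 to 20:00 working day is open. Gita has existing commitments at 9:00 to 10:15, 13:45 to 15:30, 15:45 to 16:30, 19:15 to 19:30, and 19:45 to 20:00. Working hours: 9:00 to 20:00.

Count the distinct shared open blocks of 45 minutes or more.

Jamal free within 09:00–20:00: 09:15–14:45, 16:00–16:15, 16:30–20:00.
Gita free within 09:00–20:00: 10:15–13:45, 15:30–15:45, 16:30–19:15, 19:30–19:45.
Jamal ∩ Gita: 10:15–13:45, 16:30–19:15, 19:30–19:45.
Windows ≥ 45 min: 10:15–13:45, 16:30–19:15.
That's 2 windows.

2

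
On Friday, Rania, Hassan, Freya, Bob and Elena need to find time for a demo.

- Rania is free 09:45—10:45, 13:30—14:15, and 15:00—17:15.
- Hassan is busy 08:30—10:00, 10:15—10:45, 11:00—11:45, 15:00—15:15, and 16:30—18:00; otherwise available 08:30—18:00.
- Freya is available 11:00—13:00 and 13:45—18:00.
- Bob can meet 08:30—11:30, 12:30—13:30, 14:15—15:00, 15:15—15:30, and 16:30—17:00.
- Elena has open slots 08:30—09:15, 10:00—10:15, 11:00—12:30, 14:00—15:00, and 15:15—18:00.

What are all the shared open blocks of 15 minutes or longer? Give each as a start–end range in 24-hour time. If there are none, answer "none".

Hassan free within 08:30–18:00: 10:00–10:15, 10:45–11:00, 11:45–15:00, 15:15–16:30.
Rania ∩ Hassan: 10:00–10:15, 13:30–14:15, 15:15–16:30.
Rania ∩ Hassan ∩ Freya: 13:45–14:15, 15:15–16:30.
Rania ∩ Hassan ∩ Freya ∩ Bob: 15:15–15:30.
Rania ∩ Hassan ∩ Freya ∩ Bob ∩ Elena: 15:15–15:30.
Windows ≥ 15 min: 15:15–15:30.

15:15–15:30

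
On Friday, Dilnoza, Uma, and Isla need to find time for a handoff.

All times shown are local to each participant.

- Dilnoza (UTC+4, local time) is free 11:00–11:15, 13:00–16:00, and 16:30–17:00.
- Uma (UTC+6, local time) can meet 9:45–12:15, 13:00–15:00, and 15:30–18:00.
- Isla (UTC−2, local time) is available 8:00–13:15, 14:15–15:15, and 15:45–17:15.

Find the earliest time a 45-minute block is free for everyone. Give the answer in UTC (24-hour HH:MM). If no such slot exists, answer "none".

Dilnoza → UTC: 07:00–07:15, 09:00–12:00, 12:30–13:00.
Uma → UTC: 03:45–06:15, 07:00–09:00, 09:30–12:00.
Isla → UTC: 10:00–15:15, 16:15–17:15, 17:45–19:15.
Dilnoza ∩ Uma: 07:00–07:15, 09:30–12:00.
Dilnoza ∩ Uma ∩ Isla: 10:00–12:00.
Windows ≥ 45 min: 10:00–12:00.
Earliest such window starts at 10:00.

10:00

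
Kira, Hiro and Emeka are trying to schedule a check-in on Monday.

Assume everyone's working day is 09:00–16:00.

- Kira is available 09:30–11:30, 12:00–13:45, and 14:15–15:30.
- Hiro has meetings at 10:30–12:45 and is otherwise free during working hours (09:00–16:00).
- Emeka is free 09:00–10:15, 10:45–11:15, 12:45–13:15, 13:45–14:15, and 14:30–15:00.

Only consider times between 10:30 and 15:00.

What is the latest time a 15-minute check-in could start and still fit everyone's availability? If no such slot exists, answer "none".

14:45

Hiro free within 09:00–16:00: 09:00–10:30, 12:45–16:00.
Kira ∩ Hiro: 09:30–10:30, 12:45–13:45, 14:15–15:30.
Kira ∩ Hiro ∩ Emeka: 09:30–10:15, 12:45–13:15, 14:30–15:00.
Restricted to 10:30–15:00: 12:45–13:15, 14:30–15:00.
Windows ≥ 15 min: 12:45–13:15, 14:30–15:00.
Latest start in the last window 14:30–15:00 is 15:00 − 15 min = 14:45.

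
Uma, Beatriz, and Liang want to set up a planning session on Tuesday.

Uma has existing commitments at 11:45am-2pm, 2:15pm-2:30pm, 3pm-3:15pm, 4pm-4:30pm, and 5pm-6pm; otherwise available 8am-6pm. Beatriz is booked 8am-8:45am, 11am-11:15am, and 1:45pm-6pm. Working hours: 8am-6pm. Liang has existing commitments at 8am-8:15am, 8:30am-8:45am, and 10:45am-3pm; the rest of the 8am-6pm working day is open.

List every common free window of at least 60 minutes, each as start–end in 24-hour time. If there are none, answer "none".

08:45–10:45

Uma free within 08:00–18:00: 08:00–11:45, 14:00–14:15, 14:30–15:00, 15:15–16:00, 16:30–17:00.
Beatriz free within 08:00–18:00: 08:45–11:00, 11:15–13:45.
Liang free within 08:00–18:00: 08:15–08:30, 08:45–10:45, 15:00–18:00.
Uma ∩ Beatriz: 08:45–11:00, 11:15–11:45.
Uma ∩ Beatriz ∩ Liang: 08:45–10:45.
Windows ≥ 60 min: 08:45–10:45.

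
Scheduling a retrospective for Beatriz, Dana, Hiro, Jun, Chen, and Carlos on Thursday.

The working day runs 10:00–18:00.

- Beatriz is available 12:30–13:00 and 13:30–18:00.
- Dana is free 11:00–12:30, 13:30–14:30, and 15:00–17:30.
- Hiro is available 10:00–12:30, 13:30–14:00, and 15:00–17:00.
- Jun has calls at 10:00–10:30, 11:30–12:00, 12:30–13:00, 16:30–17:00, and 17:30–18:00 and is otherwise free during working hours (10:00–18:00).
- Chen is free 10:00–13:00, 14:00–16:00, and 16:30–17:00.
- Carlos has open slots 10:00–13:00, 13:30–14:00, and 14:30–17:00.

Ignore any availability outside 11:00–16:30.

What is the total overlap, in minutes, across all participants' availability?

60 minutes

Jun free within 10:00–18:00: 10:30–11:30, 12:00–12:30, 13:00–16:30, 17:00–17:30.
Beatriz ∩ Dana: 13:30–14:30, 15:00–17:30.
Beatriz ∩ Dana ∩ Hiro: 13:30–14:00, 15:00–17:00.
Beatriz ∩ Dana ∩ Hiro ∩ Jun: 13:30–14:00, 15:00–16:30.
Beatriz ∩ Dana ∩ Hiro ∩ Jun ∩ Chen: 15:00–16:00.
Beatriz ∩ Dana ∩ Hiro ∩ Jun ∩ Chen ∩ Carlos: 15:00–16:00.
Restricted to 11:00–16:30: 15:00–16:00.
Total common minutes: 60.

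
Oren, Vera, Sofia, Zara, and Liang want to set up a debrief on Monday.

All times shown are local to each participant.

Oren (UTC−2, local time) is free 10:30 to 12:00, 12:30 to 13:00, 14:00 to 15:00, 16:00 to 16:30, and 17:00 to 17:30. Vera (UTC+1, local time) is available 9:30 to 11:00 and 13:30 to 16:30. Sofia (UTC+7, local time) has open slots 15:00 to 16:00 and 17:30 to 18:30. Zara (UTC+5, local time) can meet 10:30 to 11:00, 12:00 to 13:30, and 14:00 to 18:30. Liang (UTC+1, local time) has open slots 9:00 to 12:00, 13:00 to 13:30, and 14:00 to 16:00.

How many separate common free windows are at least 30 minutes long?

Oren → UTC: 12:30–14:00, 14:30–15:00, 16:00–17:00, 18:00–18:30, 19:00–19:30.
Vera → UTC: 08:30–10:00, 12:30–15:30.
Sofia → UTC: 08:00–09:00, 10:30–11:30.
Zara → UTC: 05:30–06:00, 07:00–08:30, 09:00–13:30.
Liang → UTC: 08:00–11:00, 12:00–12:30, 13:00–15:00.
Oren ∩ Vera: 12:30–14:00, 14:30–15:00.
Oren ∩ Vera ∩ Sofia: (none).
Oren ∩ Vera ∩ Sofia ∩ Zara: (none).
Oren ∩ Vera ∩ Sofia ∩ Zara ∩ Liang: (none).
Windows ≥ 30 min: (none).
That's 0 windows.

0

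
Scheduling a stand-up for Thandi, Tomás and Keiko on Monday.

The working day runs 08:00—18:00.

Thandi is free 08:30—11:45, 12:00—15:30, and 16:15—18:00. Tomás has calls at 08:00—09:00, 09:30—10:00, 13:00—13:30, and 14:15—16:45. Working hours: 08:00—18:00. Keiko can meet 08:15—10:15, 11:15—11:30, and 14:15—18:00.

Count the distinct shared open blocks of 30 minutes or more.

2

Tomás free within 08:00–18:00: 09:00–09:30, 10:00–13:00, 13:30–14:15, 16:45–18:00.
Thandi ∩ Tomás: 09:00–09:30, 10:00–11:45, 12:00–13:00, 13:30–14:15, 16:45–18:00.
Thandi ∩ Tomás ∩ Keiko: 09:00–09:30, 10:00–10:15, 11:15–11:30, 16:45–18:00.
Windows ≥ 30 min: 09:00–09:30, 16:45–18:00.
That's 2 windows.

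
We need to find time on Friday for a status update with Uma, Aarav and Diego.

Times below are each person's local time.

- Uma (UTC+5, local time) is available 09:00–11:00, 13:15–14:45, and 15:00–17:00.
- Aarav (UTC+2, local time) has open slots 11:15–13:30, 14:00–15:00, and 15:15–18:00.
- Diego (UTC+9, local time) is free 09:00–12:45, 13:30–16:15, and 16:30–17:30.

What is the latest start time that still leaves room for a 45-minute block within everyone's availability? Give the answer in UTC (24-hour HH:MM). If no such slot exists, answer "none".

none

Uma → UTC: 04:00–06:00, 08:15–09:45, 10:00–12:00.
Aarav → UTC: 09:15–11:30, 12:00–13:00, 13:15–16:00.
Diego → UTC: 00:00–03:45, 04:30–07:15, 07:30–08:30.
Uma ∩ Aarav: 09:15–09:45, 10:00–11:30.
Uma ∩ Aarav ∩ Diego: (none).
Windows ≥ 45 min: (none).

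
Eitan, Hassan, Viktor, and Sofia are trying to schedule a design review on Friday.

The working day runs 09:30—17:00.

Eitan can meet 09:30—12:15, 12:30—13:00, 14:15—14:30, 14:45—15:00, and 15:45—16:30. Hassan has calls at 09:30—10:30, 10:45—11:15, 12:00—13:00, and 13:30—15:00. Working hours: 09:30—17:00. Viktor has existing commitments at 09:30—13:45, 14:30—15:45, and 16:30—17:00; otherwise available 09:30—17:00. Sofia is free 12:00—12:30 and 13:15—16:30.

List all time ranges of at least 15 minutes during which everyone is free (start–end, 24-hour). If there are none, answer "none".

15:45–16:30

Hassan free within 09:30–17:00: 10:30–10:45, 11:15–12:00, 13:00–13:30, 15:00–17:00.
Viktor free within 09:30–17:00: 13:45–14:30, 15:45–16:30.
Eitan ∩ Hassan: 10:30–10:45, 11:15–12:00, 15:45–16:30.
Eitan ∩ Hassan ∩ Viktor: 15:45–16:30.
Eitan ∩ Hassan ∩ Viktor ∩ Sofia: 15:45–16:30.
Windows ≥ 15 min: 15:45–16:30.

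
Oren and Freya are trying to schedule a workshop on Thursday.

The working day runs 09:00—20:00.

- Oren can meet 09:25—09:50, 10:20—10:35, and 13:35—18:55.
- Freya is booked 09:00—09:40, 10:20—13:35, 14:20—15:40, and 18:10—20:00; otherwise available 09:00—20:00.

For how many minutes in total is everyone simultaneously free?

205 minutes

Freya free within 09:00–20:00: 09:40–10:20, 13:35–14:20, 15:40–18:10.
Oren ∩ Freya: 09:40–09:50, 13:35–14:20, 15:40–18:10.
Total common minutes: 10 + 45 + 150 = 205.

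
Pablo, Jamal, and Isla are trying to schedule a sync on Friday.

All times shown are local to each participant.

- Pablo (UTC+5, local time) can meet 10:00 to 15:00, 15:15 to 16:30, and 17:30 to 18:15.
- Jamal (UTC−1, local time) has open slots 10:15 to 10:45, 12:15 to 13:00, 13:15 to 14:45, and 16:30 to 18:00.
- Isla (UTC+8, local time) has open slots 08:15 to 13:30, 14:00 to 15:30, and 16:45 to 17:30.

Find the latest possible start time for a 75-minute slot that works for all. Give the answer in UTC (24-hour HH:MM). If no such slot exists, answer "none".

none

Pablo → UTC: 05:00–10:00, 10:15–11:30, 12:30–13:15.
Jamal → UTC: 11:15–11:45, 13:15–14:00, 14:15–15:45, 17:30–19:00.
Isla → UTC: 00:15–05:30, 06:00–07:30, 08:45–09:30.
Pablo ∩ Jamal: 11:15–11:30.
Pablo ∩ Jamal ∩ Isla: (none).
Windows ≥ 75 min: (none).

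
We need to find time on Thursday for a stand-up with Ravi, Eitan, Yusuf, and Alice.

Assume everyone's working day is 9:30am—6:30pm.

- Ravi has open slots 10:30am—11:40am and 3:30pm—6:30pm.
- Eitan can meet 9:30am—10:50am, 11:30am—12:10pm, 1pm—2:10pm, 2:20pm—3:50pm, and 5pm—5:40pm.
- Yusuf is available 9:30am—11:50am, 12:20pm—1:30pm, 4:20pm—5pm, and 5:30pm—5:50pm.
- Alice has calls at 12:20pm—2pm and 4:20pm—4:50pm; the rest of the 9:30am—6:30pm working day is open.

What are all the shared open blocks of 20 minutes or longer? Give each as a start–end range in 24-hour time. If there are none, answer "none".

10:30–10:50

Alice free within 09:30–18:30: 09:30–12:20, 14:00–16:20, 16:50–18:30.
Ravi ∩ Eitan: 10:30–10:50, 11:30–11:40, 15:30–15:50, 17:00–17:40.
Ravi ∩ Eitan ∩ Yusuf: 10:30–10:50, 11:30–11:40, 17:30–17:40.
Ravi ∩ Eitan ∩ Yusuf ∩ Alice: 10:30–10:50, 11:30–11:40, 17:30–17:40.
Windows ≥ 20 min: 10:30–10:50.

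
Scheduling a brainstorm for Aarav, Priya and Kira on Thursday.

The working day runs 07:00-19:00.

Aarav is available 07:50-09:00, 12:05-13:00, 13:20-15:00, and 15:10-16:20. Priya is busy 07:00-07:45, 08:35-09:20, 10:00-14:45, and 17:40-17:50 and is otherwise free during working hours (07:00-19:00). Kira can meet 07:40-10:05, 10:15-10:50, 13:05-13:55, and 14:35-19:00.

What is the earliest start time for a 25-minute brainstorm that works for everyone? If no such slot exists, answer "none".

07:50

Priya free within 07:00–19:00: 07:45–08:35, 09:20–10:00, 14:45–17:40, 17:50–19:00.
Aarav ∩ Priya: 07:50–08:35, 14:45–15:00, 15:10–16:20.
Aarav ∩ Priya ∩ Kira: 07:50–08:35, 14:45–15:00, 15:10–16:20.
Windows ≥ 25 min: 07:50–08:35, 15:10–16:20.
Earliest such window starts at 07:50.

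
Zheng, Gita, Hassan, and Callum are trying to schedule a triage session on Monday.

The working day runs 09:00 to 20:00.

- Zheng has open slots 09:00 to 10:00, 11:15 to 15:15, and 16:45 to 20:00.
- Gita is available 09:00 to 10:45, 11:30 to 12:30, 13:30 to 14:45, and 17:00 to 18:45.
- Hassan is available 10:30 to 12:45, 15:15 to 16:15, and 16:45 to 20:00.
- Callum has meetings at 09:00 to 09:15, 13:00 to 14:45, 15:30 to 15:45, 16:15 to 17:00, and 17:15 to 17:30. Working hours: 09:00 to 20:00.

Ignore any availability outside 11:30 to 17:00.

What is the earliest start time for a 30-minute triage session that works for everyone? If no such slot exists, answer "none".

Callum free within 09:00–20:00: 09:15–13:00, 14:45–15:30, 15:45–16:15, 17:00–17:15, 17:30–20:00.
Zheng ∩ Gita: 09:00–10:00, 11:30–12:30, 13:30–14:45, 17:00–18:45.
Zheng ∩ Gita ∩ Hassan: 11:30–12:30, 17:00–18:45.
Zheng ∩ Gita ∩ Hassan ∩ Callum: 11:30–12:30, 17:00–17:15, 17:30–18:45.
Restricted to 11:30–17:00: 11:30–12:30.
Windows ≥ 30 min: 11:30–12:30.
Earliest such window starts at 11:30.

11:30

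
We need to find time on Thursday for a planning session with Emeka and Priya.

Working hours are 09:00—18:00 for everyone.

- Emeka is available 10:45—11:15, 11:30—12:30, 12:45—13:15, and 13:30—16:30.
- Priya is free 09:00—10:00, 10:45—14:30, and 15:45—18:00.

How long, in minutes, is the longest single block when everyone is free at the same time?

Emeka ∩ Priya: 10:45–11:15, 11:30–12:30, 12:45–13:15, 13:30–14:30, 15:45–16:30.
Common window lengths: 30, 60, 30, 60, 45 min; longest is 60.

60 minutes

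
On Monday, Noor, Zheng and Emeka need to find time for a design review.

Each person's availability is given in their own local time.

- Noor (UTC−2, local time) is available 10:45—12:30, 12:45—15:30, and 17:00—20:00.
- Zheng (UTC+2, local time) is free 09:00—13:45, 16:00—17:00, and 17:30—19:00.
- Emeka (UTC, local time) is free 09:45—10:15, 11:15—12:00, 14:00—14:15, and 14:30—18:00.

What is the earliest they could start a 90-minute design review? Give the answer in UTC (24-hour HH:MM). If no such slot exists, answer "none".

Noor → UTC: 12:45–14:30, 14:45–17:30, 19:00–22:00.
Zheng → UTC: 07:00–11:45, 14:00–15:00, 15:30–17:00.
Emeka → UTC: 09:45–10:15, 11:15–12:00, 14:00–14:15, 14:30–18:00.
Noor ∩ Zheng: 14:00–14:30, 14:45–15:00, 15:30–17:00.
Noor ∩ Zheng ∩ Emeka: 14:00–14:15, 14:45–15:00, 15:30–17:00.
Windows ≥ 90 min: 15:30–17:00.
Earliest such window starts at 15:30.

15:30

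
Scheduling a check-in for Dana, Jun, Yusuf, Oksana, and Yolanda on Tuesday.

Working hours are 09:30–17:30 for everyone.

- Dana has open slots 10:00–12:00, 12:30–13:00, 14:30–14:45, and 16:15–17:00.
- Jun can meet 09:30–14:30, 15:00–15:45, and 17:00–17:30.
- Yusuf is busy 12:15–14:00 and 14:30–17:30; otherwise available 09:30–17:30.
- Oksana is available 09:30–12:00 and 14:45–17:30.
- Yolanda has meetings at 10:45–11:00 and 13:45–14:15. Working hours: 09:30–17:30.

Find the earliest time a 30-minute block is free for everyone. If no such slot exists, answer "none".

10:00

Yusuf free within 09:30–17:30: 09:30–12:15, 14:00–14:30.
Yolanda free within 09:30–17:30: 09:30–10:45, 11:00–13:45, 14:15–17:30.
Dana ∩ Jun: 10:00–12:00, 12:30–13:00.
Dana ∩ Jun ∩ Yusuf: 10:00–12:00.
Dana ∩ Jun ∩ Yusuf ∩ Oksana: 10:00–12:00.
Dana ∩ Jun ∩ Yusuf ∩ Oksana ∩ Yolanda: 10:00–10:45, 11:00–12:00.
Windows ≥ 30 min: 10:00–10:45, 11:00–12:00.
Earliest such window starts at 10:00.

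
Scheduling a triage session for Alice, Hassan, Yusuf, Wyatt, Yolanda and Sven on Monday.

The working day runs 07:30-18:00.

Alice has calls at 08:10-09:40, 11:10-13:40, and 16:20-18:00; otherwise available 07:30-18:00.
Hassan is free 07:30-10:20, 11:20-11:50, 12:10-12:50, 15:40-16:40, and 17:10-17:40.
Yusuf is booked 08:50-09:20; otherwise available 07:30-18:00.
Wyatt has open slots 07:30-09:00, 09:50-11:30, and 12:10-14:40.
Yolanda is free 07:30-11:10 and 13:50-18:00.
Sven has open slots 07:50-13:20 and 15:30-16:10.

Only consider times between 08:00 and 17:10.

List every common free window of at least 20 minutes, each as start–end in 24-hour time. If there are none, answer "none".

09:50–10:20

Alice free within 07:30–18:00: 07:30–08:10, 09:40–11:10, 13:40–16:20.
Yusuf free within 07:30–18:00: 07:30–08:50, 09:20–18:00.
Alice ∩ Hassan: 07:30–08:10, 09:40–10:20, 15:40–16:20.
Alice ∩ Hassan ∩ Yusuf: 07:30–08:10, 09:40–10:20, 15:40–16:20.
Alice ∩ Hassan ∩ Yusuf ∩ Wyatt: 07:30–08:10, 09:50–10:20.
Alice ∩ Hassan ∩ Yusuf ∩ Wyatt ∩ Yolanda: 07:30–08:10, 09:50–10:20.
Alice ∩ Hassan ∩ Yusuf ∩ Wyatt ∩ Yolanda ∩ Sven: 07:50–08:10, 09:50–10:20.
Restricted to 08:00–17:10: 08:00–08:10, 09:50–10:20.
Windows ≥ 20 min: 09:50–10:20.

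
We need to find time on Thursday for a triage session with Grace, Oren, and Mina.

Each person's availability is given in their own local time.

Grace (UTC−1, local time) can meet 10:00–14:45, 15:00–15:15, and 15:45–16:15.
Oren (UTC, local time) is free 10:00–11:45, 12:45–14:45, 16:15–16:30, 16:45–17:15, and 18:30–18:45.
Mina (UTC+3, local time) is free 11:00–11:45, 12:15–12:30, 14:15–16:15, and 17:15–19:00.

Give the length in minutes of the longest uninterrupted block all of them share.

Grace → UTC: 11:00–15:45, 16:00–16:15, 16:45–17:15.
Oren → UTC: 10:00–11:45, 12:45–14:45, 16:15–16:30, 16:45–17:15, 18:30–18:45.
Mina → UTC: 08:00–08:45, 09:15–09:30, 11:15–13:15, 14:15–16:00.
Grace ∩ Oren: 11:00–11:45, 12:45–14:45, 16:45–17:15.
Grace ∩ Oren ∩ Mina: 11:15–11:45, 12:45–13:15, 14:15–14:45.
Common window lengths: 30, 30, 30 min; longest is 30.

30 minutes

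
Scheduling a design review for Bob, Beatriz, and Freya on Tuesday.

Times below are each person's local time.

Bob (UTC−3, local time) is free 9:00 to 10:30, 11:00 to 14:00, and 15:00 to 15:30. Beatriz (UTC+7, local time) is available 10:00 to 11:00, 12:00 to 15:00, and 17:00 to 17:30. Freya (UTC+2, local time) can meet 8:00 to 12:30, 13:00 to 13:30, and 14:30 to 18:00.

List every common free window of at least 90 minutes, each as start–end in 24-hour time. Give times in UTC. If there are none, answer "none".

Bob → UTC: 12:00–13:30, 14:00–17:00, 18:00–18:30.
Beatriz → UTC: 03:00–04:00, 05:00–08:00, 10:00–10:30.
Freya → UTC: 06:00–10:30, 11:00–11:30, 12:30–16:00.
Bob ∩ Beatriz: (none).
Bob ∩ Beatriz ∩ Freya: (none).
Windows ≥ 90 min: (none).

none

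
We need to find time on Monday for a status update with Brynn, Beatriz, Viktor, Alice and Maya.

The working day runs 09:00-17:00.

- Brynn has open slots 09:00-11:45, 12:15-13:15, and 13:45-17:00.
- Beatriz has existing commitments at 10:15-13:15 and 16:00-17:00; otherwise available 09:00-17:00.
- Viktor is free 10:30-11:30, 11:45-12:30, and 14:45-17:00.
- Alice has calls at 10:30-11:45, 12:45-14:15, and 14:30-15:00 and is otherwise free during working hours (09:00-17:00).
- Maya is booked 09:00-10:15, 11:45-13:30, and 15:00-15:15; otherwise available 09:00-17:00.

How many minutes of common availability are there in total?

45 minutes

Beatriz free within 09:00–17:00: 09:00–10:15, 13:15–16:00.
Alice free within 09:00–17:00: 09:00–10:30, 11:45–12:45, 14:15–14:30, 15:00–17:00.
Maya free within 09:00–17:00: 10:15–11:45, 13:30–15:00, 15:15–17:00.
Brynn ∩ Beatriz: 09:00–10:15, 13:45–16:00.
Brynn ∩ Beatriz ∩ Viktor: 14:45–16:00.
Brynn ∩ Beatriz ∩ Viktor ∩ Alice: 15:00–16:00.
Brynn ∩ Beatriz ∩ Viktor ∩ Alice ∩ Maya: 15:15–16:00.
Total common minutes: 45.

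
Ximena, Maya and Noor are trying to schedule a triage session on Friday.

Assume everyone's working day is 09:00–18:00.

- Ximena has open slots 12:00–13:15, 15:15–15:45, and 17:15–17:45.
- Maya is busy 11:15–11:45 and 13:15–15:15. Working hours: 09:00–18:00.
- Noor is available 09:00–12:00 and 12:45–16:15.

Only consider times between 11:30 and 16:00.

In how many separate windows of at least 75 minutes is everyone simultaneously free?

Maya free within 09:00–18:00: 09:00–11:15, 11:45–13:15, 15:15–18:00.
Ximena ∩ Maya: 12:00–13:15, 15:15–15:45, 17:15–17:45.
Ximena ∩ Maya ∩ Noor: 12:45–13:15, 15:15–15:45.
Restricted to 11:30–16:00: 12:45–13:15, 15:15–15:45.
Windows ≥ 75 min: (none).
That's 0 windows.

0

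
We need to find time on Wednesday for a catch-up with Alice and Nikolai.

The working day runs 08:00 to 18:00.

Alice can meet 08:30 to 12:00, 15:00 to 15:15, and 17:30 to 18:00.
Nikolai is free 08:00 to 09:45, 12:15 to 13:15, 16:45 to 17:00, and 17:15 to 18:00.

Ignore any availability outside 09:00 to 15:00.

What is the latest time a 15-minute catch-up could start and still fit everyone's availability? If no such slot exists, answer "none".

09:30

Alice ∩ Nikolai: 08:30–09:45, 17:30–18:00.
Restricted to 09:00–15:00: 09:00–09:45.
Windows ≥ 15 min: 09:00–09:45.
Latest start in the last window 09:00–09:45 is 09:45 − 15 min = 09:30.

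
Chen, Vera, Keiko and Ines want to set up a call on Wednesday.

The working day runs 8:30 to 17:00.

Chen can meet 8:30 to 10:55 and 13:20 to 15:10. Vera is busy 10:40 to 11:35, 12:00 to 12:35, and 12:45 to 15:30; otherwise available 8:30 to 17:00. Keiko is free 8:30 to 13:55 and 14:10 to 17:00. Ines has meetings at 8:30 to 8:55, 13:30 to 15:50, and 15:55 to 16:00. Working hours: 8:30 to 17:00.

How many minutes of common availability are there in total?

105 minutes

Vera free within 08:30–17:00: 08:30–10:40, 11:35–12:00, 12:35–12:45, 15:30–17:00.
Ines free within 08:30–17:00: 08:55–13:30, 15:50–15:55, 16:00–17:00.
Chen ∩ Vera: 08:30–10:40.
Chen ∩ Vera ∩ Keiko: 08:30–10:40.
Chen ∩ Vera ∩ Keiko ∩ Ines: 08:55–10:40.
Total common minutes: 105.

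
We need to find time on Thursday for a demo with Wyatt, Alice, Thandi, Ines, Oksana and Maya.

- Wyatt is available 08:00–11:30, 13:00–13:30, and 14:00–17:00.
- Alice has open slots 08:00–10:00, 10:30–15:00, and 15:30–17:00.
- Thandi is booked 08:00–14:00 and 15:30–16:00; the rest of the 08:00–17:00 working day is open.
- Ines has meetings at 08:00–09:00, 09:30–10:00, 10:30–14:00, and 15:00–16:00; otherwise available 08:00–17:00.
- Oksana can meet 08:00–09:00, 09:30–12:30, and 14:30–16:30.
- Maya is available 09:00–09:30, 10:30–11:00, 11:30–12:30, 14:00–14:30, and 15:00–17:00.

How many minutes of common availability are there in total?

30 minutes

Thandi free within 08:00–17:00: 14:00–15:30, 16:00–17:00.
Ines free within 08:00–17:00: 09:00–09:30, 10:00–10:30, 14:00–15:00, 16:00–17:00.
Wyatt ∩ Alice: 08:00–10:00, 10:30–11:30, 13:00–13:30, 14:00–15:00, 15:30–17:00.
Wyatt ∩ Alice ∩ Thandi: 14:00–15:00, 16:00–17:00.
Wyatt ∩ Alice ∩ Thandi ∩ Ines: 14:00–15:00, 16:00–17:00.
Wyatt ∩ Alice ∩ Thandi ∩ Ines ∩ Oksana: 14:30–15:00, 16:00–16:30.
Wyatt ∩ Alice ∩ Thandi ∩ Ines ∩ Oksana ∩ Maya: 16:00–16:30.
Total common minutes: 30.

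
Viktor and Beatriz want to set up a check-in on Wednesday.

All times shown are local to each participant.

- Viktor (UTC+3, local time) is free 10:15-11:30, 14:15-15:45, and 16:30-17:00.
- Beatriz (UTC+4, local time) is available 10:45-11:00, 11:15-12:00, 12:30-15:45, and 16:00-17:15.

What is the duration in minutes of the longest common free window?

Viktor → UTC: 07:15–08:30, 11:15–12:45, 13:30–14:00.
Beatriz → UTC: 06:45–07:00, 07:15–08:00, 08:30–11:45, 12:00–13:15.
Viktor ∩ Beatriz: 07:15–08:00, 11:15–11:45, 12:00–12:45.
Common window lengths: 45, 30, 45 min; longest is 45.

45 minutes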